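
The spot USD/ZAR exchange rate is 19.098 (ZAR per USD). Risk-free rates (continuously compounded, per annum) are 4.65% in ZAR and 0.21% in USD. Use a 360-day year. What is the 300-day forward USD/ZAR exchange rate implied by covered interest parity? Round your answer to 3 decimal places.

F = S·e^((r_ZAR − r_USD)T) = 19.098 · e^((0.0465 − 0.0021) × 300/360)
= 19.098 · e^0.037000 = 19.098 × 1.037693
F = 19.818 ZAR per USD

19.818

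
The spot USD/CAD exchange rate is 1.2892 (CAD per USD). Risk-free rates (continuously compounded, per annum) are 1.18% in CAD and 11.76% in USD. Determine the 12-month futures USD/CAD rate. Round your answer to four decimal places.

1.1598

F = S·e^((r_CAD − r_USD)T) = 1.2892 · e^((0.0118 − 0.1176) × 12/12)
= 1.2892 · e^-0.105800 = 1.2892 × 0.899605
F = 1.1598 CAD per USD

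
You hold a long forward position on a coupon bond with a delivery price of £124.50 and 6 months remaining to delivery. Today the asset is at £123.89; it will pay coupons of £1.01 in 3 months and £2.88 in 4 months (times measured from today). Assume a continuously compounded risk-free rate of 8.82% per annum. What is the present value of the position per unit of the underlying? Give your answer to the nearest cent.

PV(remaining coupons) I = 1.01·e^(−0.0882·3/12) + 2.88·e^(−0.0882·4/12) = 3.7845
Current forward F = (S − I)·e^(rT) = (123.89 − 3.7845)·e^(0.0882·6/12) = 120.1055 × 1.045087 = 125.5207
Value (long) = (F − K)·e^(−rT) = (125.5207 − 124.50) × 0.956858 = 0.9767
Value = £0.98

£0.98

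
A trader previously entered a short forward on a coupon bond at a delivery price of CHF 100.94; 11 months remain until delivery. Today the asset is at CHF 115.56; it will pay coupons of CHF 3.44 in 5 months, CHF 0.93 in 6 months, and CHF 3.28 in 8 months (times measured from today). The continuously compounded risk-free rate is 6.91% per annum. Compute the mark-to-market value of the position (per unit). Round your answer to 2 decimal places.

PV(remaining coupons) I = 3.44·e^(−0.0691·5/12) + 0.93·e^(−0.0691·6/12) + 3.28·e^(−0.0691·8/12) = 7.3731
Current forward F = (S − I)·e^(rT) = (115.56 − 7.3731)·e^(0.0691·11/12) = 108.1869 × 1.065391 = 115.2613
Value (long) = (F − K)·e^(−rT) = (115.2613 − 100.94) × 0.938623 = 13.4423
Short position value = −(long value) = -CHF 13.44

-CHF 13.44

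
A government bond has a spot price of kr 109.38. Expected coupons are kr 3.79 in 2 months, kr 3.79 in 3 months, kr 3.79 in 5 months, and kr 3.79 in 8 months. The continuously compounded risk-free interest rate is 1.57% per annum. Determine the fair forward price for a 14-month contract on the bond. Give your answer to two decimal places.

PV(coupons) I = 3.79·e^(−0.0157·2/12) + 3.79·e^(−0.0157·3/12) + 3.79·e^(−0.0157·5/12) + 3.79·e^(−0.0157·8/12)
I = 3.7801 + 3.7752 + 3.7653 + 3.7505 = 15.0711
F = (S − I)·e^(rT) = (109.38 − 15.0711) · e^(0.0157·14/12)
= 94.3089 · e^0.018317 = 94.3089 × 1.018486 = kr 96.05

kr 96.05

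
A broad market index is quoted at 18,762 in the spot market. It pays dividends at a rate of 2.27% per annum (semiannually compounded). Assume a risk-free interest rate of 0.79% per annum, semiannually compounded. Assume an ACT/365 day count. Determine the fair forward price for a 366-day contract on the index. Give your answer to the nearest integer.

F = S · (1+r/2)^(2T) / (1+q/2)^(2T)
= 18762 × 1.007937 / 1.022892 = 18762 × 0.985380
F = 18,488

18,488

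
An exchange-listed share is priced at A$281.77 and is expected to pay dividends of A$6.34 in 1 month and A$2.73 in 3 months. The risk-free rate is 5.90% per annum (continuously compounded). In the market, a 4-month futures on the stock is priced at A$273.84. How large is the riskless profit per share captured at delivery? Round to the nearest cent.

PV(dividends) I = 6.34·e^(−0.0590·1/12) + 2.73·e^(−0.0590·3/12) = 8.9989
Fair futures F* = (S − I)·e^(rT) = (281.77 − 8.9989)·e^0.019667 = 272.7711 × 1.019862 = 278.1889
Market A$273.84 < fair 278.1889: forward underpriced → reverse cash-and-carry (short the stock, invest proceeds at r, pay the dividends, go long the forward).
Profit at T = |F_mkt − F*| = |273.84 − 278.1889| = A$4.35 per share

A$4.35 per share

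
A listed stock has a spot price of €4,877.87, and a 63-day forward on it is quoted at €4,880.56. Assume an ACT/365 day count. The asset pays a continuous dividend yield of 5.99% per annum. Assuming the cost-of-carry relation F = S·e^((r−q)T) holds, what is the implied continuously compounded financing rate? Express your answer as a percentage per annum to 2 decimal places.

From F = S·e^((r−q)T): (r − q) = ln(F/S)/T
ln(4880.56/4877.87) = ln(1.000551) = 0.000551
(r − q) = 0.000551 / (63/365) = 0.003192
r = ln(F/S)/T + q = 0.003192 + 0.0599 = 0.063092
r = 6.31%

6.31%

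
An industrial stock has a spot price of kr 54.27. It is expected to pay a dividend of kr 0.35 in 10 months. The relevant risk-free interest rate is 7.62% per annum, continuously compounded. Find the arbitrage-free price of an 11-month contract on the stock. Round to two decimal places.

PV(dividends) I = 0.35·e^(−0.0762·10/12)
I = 0.3285
F = (S − I)·e^(rT) = (54.27 − 0.3285) · e^(0.0762·11/12)
= 53.9415 · e^0.069850 = 53.9415 × 1.072347 = kr 57.84

kr 57.84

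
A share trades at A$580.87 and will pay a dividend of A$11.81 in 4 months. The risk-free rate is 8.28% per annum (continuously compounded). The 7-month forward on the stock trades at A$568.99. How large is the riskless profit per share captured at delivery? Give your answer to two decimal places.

PV(dividends) I = 11.81·e^(−0.0828·4/12) = 11.4885
Fair forward F* = (S − I)·e^(rT) = (580.87 − 11.4885)·e^0.048300 = 569.3815 × 1.049485 = 597.5573
Market A$568.99 < fair 597.5573: forward underpriced → reverse cash-and-carry (short the stock, invest proceeds at r, pay the dividends, go long the forward).
Profit at T = |F_mkt − F*| = |568.99 − 597.5573| = A$28.57 per share

A$28.57 per share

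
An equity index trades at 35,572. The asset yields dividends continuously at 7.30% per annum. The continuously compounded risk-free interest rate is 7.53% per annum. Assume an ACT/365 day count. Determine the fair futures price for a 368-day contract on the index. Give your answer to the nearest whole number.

F = S·e^((r − q)T) = 35572 · e^((0.0753 − 0.0730) × 368/365)
= 35572 · e^0.002319 = 35572 × 1.002322
F = 35,655

35,655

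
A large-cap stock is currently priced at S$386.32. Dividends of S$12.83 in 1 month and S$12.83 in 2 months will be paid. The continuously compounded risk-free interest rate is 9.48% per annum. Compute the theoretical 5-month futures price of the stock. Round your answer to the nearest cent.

S$375.51

PV(dividends) I = 12.83·e^(−0.0948·1/12) + 12.83·e^(−0.0948·2/12)
I = 12.7290 + 12.6289 = 25.3579
F = (S − I)·e^(rT) = (386.32 − 25.3579) · e^(0.0948·5/12)
= 360.9621 · e^0.039500 = 360.9621 × 1.040290 = S$375.51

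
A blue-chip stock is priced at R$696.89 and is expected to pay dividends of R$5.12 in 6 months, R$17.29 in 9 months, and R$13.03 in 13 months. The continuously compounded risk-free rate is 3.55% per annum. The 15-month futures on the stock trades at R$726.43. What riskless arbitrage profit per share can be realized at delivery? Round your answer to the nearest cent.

R$33.88 per share

PV(dividends) I = 5.12·e^(−0.0355·6/12) + 17.29·e^(−0.0355·9/12) + 13.03·e^(−0.0355·13/12) = 34.4041
Fair futures F* = (S − I)·e^(rT) = (696.89 − 34.4041)·e^0.044375 = 662.4859 × 1.045374 = 692.5455
Market R$726.43 > fair 692.5455: forward overpriced → cash-and-carry (borrow at r, buy the stock and collect the dividends, short the forward).
Profit at T = |F_mkt − F*| = |726.43 − 692.5455| = R$33.88 per share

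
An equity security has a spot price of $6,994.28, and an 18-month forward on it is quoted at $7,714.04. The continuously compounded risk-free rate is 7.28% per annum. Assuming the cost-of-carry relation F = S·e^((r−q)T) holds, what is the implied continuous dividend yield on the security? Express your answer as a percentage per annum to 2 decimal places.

0.75%

From F = S·e^((r−q)T): (r − q) = ln(F/S)/T
ln(7714.04/6994.28) = ln(1.102907) = 0.097949
(r − q) = 0.097949 / (18/12) = 0.065299
q = r − ln(F/S)/T = 0.0728 − 0.065299 = 0.007501
q = 0.75%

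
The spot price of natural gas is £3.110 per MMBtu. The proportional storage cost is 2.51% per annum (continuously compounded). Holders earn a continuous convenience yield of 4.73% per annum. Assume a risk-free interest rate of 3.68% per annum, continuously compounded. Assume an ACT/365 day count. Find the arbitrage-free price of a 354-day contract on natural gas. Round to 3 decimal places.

Net carry = r + u − y = 0.0368 + 0.0251 − 0.0473 = 0.0146
F = S·e^((r+u−y)T) = 3.110 · e^(0.0146 × 354/365) = 3.110 · e^0.014160
= 3.110 × 1.014261 = £3.154 per MMBtu

£3.154 per MMBtu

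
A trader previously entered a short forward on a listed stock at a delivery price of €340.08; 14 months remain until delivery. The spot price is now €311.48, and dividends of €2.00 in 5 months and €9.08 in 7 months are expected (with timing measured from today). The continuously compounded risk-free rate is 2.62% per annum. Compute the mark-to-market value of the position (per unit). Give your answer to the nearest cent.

€29.28

PV(remaining dividends) I = 2.00·e^(−0.0262·5/12) + 9.08·e^(−0.0262·7/12) = 10.9206
Current forward F = (S − I)·e^(rT) = (311.48 − 10.9206)·e^(0.0262·14/12) = 300.5594 × 1.031039 = 309.8885
Value (long) = (F − K)·e^(−rT) = (309.8885 − 340.08) × 0.969896 = -29.2826
Short position value = −(long value) = €29.28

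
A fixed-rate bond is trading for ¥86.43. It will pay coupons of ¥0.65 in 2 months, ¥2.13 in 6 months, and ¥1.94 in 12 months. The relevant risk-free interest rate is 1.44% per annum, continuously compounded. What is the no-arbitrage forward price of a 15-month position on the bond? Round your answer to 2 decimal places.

¥83.24

PV(coupons) I = 0.65·e^(−0.0144·2/12) + 2.13·e^(−0.0144·6/12) + 1.94·e^(−0.0144·12/12)
I = 0.6484 + 2.1147 + 1.9123 = 4.6754
F = (S − I)·e^(rT) = (86.43 − 4.6754) · e^(0.0144·15/12)
= 81.7546 · e^0.018000 = 81.7546 × 1.018163 = ¥83.24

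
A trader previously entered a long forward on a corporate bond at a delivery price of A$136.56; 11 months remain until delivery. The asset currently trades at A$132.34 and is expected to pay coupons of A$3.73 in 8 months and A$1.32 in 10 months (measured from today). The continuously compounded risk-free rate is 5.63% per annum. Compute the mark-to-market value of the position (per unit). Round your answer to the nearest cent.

PV(remaining coupons) I = 3.73·e^(−0.0563·8/12) + 1.32·e^(−0.0563·10/12) = 4.8521
Current forward F = (S − I)·e^(rT) = (132.34 − 4.8521)·e^(0.0563·11/12) = 127.4879 × 1.052963 = 134.2400
Value (long) = (F − K)·e^(−rT) = (134.2400 − 136.56) × 0.949701 = -2.2033
Value = -A$2.20

-A$2.20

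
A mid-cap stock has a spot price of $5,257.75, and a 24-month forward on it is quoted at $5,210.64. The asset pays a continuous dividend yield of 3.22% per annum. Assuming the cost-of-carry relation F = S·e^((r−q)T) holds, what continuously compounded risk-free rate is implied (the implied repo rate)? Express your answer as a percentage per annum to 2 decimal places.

2.77%

From F = S·e^((r−q)T): (r − q) = ln(F/S)/T
ln(5210.64/5257.75) = ln(0.991040) = -0.009000
(r − q) = -0.009000 / (24/12) = -0.004500
r = ln(F/S)/T + q = -0.004500 + 0.0322 = 0.027700
r = 2.77%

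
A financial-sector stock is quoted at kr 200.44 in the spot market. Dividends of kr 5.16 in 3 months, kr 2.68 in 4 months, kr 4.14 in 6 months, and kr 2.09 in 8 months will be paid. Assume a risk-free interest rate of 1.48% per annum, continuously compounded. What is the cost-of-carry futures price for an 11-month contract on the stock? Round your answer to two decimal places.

PV(dividends) I = 5.16·e^(−0.0148·3/12) + 2.68·e^(−0.0148·4/12) + 4.14·e^(−0.0148·6/12) + 2.09·e^(−0.0148·8/12)
I = 5.1409 + 2.6668 + 4.1095 + 2.0695 = 13.9867
F = (S − I)·e^(rT) = (200.44 − 13.9867) · e^(0.0148·11/12)
= 186.4533 · e^0.013567 = 186.4533 × 1.013659 = kr 189.00

kr 189.00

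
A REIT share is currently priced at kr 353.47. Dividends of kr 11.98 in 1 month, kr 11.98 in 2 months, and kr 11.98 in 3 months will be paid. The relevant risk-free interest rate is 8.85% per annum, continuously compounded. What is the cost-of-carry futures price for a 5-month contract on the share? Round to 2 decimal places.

kr 330.00

PV(dividends) I = 11.98·e^(−0.0885·1/12) + 11.98·e^(−0.0885·2/12) + 11.98·e^(−0.0885·3/12)
I = 11.8920 + 11.8046 + 11.7179 = 35.4145
F = (S − I)·e^(rT) = (353.47 − 35.4145) · e^(0.0885·5/12)
= 318.0555 · e^0.036875 = 318.0555 × 1.037563 = kr 330.00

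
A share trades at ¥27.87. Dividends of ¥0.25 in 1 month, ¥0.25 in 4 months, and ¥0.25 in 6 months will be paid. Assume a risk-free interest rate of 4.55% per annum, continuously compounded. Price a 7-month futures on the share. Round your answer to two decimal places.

PV(dividends) I = 0.25·e^(−0.0455·1/12) + 0.25·e^(−0.0455·4/12) + 0.25·e^(−0.0455·6/12)
I = 0.2491 + 0.2462 + 0.2444 = 0.7397
F = (S − I)·e^(rT) = (27.87 − 0.7397) · e^(0.0455·7/12)
= 27.1303 · e^0.026542 = 27.1303 × 1.026897 = ¥27.86

¥27.86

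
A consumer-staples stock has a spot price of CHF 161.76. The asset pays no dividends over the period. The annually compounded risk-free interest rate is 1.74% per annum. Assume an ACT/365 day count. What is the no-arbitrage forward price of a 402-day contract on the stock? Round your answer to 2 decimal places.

CHF 164.86

F = S · (1+r)^T
= 161.76 × 1.019181
F = CHF 164.86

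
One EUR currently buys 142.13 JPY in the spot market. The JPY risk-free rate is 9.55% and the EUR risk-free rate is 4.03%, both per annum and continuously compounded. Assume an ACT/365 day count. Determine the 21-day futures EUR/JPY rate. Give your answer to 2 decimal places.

142.58

F = S·e^((r_JPY − r_EUR)T) = 142.13 · e^((0.0955 − 0.0403) × 21/365)
= 142.13 · e^0.003176 = 142.13 × 1.003181
F = 142.58 JPY per EUR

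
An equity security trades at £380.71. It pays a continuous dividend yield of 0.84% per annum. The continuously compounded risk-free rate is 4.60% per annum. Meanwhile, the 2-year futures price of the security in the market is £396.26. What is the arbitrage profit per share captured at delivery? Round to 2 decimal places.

£14.18 per share

Fair futures: F* = S·e^(carry·T), with carry = (r − q) = 0.0460 − 0.0084 = 0.0376
F* = 380.71 · e^(0.0376 × 2) = 380.71 · e^0.075200 = 380.71 × 1.078100 = £410.4435
Market £396.26 < fair £410.4435: forward underpriced → reverse cash-and-carry (short spot, go long the forward).
At maturity, profit = |F_mkt − F*| = |396.26 − 410.4435| = £14.18 per share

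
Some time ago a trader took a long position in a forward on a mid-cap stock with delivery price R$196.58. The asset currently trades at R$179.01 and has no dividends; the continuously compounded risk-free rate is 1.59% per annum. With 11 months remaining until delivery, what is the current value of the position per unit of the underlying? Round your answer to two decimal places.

-R$14.73

Current fair forward for the remaining 11 months: F = S·e^(r·T), r = 0.0159
F = 179.01 · e^(0.0159 × 11/12) = 179.01 × 1.014682 = 181.6382
Value of long forward = (F − K)·e^(−rT) = (181.6382 − 196.58) · e^(−0.0159·11/12)
= -14.9418 × 0.985531 = -14.73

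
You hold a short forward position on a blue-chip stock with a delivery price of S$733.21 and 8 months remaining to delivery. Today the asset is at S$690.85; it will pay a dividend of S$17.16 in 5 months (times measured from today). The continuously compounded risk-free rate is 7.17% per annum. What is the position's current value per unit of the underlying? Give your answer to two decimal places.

S$24.79

PV(remaining dividends) I = 17.16·e^(−0.0717·5/12) = 16.6549
Current forward F = (S − I)·e^(rT) = (690.85 − 16.6549)·e^(0.0717·8/12) = 674.1951 × 1.048961 = 707.2044
Value (long) = (F − K)·e^(−rT) = (707.2044 − 733.21) × 0.953324 = -24.7918
Short position value = −(long value) = S$24.79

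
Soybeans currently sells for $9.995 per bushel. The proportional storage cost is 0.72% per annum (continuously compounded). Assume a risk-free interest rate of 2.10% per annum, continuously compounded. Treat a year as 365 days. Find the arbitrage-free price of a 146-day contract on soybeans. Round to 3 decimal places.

Net carry = r + u − y = 0.0210 + 0.0072 − 0.0000 = 0.0282
F = S·e^((r+u−y)T) = 9.995 · e^(0.0282 × 146/365) = 9.995 · e^0.011280
= 9.995 × 1.011344 = $10.108 per bushel

$10.108 per bushel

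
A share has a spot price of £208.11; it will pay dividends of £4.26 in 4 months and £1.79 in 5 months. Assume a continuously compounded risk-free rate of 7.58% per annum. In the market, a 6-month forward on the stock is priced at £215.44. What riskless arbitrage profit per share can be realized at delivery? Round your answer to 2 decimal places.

PV(dividends) I = 4.26·e^(−0.0758·4/12) + 1.79·e^(−0.0758·5/12) = 5.8881
Fair forward F* = (S − I)·e^(rT) = (208.11 − 5.8881)·e^0.037900 = 202.2219 × 1.038627 = 210.0331
Market £215.44 > fair 210.0331: forward overpriced → cash-and-carry (borrow at r, buy the stock and collect the dividends, short the forward).
Profit at T = |F_mkt − F*| = |215.44 − 210.0331| = £5.41 per share

£5.41 per share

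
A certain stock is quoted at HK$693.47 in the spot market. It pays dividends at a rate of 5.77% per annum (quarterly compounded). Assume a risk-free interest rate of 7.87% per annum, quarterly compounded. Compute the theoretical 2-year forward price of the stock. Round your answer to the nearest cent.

F = S · (1+r/4)^(4T) / (1+q/4)^(4T)
= 693.47 × 1.168676 / 1.121397 = 693.47 × 1.042161
F = HK$722.71

HK$722.71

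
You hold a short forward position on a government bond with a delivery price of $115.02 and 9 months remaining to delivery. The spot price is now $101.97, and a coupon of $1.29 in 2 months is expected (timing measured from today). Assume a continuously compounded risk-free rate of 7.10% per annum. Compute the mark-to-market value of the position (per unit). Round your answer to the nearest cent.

$8.36

PV(remaining coupons) I = 1.29·e^(−0.0710·2/12) = 1.2748
Current forward F = (S − I)·e^(rT) = (101.97 − 1.2748)·e^(0.0710·9/12) = 100.6952 × 1.054693 = 106.2025
Value (long) = (F − K)·e^(−rT) = (106.2025 − 115.02) × 0.948143 = -8.3603
Short position value = −(long value) = $8.36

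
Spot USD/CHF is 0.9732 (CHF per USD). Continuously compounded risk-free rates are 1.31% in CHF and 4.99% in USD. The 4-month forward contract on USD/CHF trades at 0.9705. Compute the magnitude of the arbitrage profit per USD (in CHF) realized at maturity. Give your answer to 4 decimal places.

0.0092 per USD (in CHF)

Fair forward: F* = S·e^(carry·T), with carry = (r_CHF − r_USD) = 0.0131 − 0.0499 = -0.0368
F* = 0.9732 · e^(-0.0368 × 4/12) = 0.9732 · e^-0.012267 = 0.9732 × 0.987808 = 0.9613
Market 0.9705 > fair 0.9613: forward overpriced → cash-and-carry (buy spot, short the forward).
At maturity, profit = |F_mkt − F*| = |0.9705 − 0.9613| = 0.0092 per USD (in CHF)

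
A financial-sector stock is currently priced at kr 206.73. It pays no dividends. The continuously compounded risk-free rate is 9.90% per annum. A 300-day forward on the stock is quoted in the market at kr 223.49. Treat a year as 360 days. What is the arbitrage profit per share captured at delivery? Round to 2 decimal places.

kr 1.02 per share

Fair forward: F* = S·e^(carry·T), with carry = r = 0.0990
F* = 206.73 · e^(0.0990 × 300/360) = 206.73 · e^0.082500 = 206.73 × 1.085999 = kr 224.5086
Market kr 223.49 < fair kr 224.5086: forward underpriced → reverse cash-and-carry (short spot, go long the forward).
At maturity, profit = |F_mkt − F*| = |223.49 − 224.5086| = kr 1.02 per share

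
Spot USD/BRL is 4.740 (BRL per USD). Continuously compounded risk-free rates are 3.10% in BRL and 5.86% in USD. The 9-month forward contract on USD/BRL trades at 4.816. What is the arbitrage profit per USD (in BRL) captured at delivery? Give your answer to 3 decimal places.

0.173 per USD (in BRL)

Fair forward: F* = S·e^(carry·T), with carry = (r_BRL − r_USD) = 0.0310 − 0.0586 = -0.0276
F* = 4.740 · e^(-0.0276 × 9/12) = 4.740 · e^-0.020700 = 4.740 × 0.979513 = 4.6429
Market 4.816 > fair 4.6429: forward overpriced → cash-and-carry (buy spot, short the forward).
At maturity, profit = |F_mkt − F*| = |4.816 − 4.6429| = 0.173 per USD (in BRL)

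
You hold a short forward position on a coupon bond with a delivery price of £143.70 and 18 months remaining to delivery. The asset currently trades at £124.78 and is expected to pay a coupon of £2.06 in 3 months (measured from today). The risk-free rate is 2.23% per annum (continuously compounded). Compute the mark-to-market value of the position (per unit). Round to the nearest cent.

£16.24

PV(remaining coupons) I = 2.06·e^(−0.0223·3/12) = 2.0485
Current forward F = (S − I)·e^(rT) = (124.78 − 2.0485)·e^(0.0223·18/12) = 122.7315 × 1.034016 = 126.9063
Value (long) = (F − K)·e^(−rT) = (126.9063 − 143.70) × 0.967103 = -16.2412
Short position value = −(long value) = £16.24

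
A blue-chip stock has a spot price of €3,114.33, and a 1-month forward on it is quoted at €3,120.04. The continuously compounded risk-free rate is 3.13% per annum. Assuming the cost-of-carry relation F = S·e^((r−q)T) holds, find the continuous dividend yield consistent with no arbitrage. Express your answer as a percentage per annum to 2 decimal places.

0.93%

From F = S·e^((r−q)T): (r − q) = ln(F/S)/T
ln(3120.04/3114.33) = ln(1.001833) = 0.001831
(r − q) = 0.001831 / (1/12) = 0.021972
q = r − ln(F/S)/T = 0.0313 − 0.021972 = 0.009328
q = 0.93%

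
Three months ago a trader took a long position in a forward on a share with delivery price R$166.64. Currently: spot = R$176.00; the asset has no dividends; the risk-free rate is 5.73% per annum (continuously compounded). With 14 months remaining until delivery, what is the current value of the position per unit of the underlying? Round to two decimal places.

R$20.14

Current fair forward for the remaining 14 months: F = S·e^(r·T), r = 0.0573
F = 176.00 · e^(0.0573 × 14/12) = 176.00 × 1.069135 = 188.1678
Value of long forward = (F − K)·e^(−rT) = (188.1678 − 166.64) · e^(−0.0573·14/12)
= 21.5278 × 0.935335 = 20.14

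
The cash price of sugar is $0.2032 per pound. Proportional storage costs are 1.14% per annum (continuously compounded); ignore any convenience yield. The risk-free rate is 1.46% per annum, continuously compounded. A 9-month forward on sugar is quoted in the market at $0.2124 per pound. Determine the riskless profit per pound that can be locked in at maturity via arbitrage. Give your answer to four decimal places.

Fair forward: F* = S·e^(carry·T), with carry = (r + u) = 0.0146 + 0.0114 = 0.0260
F* = 0.2032 · e^(0.0260 × 9/12) = 0.2032 · e^0.019500 = 0.2032 × 1.019691 = $0.2072
Market $0.2124 > fair $0.2072: forward overpriced → cash-and-carry (buy spot, short the forward).
At maturity, profit = |F_mkt − F*| = |0.2124 − 0.2072| = $0.0052 per pound

$0.0052 per pound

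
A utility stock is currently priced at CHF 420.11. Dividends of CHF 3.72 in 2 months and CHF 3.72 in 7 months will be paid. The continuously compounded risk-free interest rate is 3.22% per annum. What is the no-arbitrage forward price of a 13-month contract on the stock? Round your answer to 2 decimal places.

CHF 427.41

PV(dividends) I = 3.72·e^(−0.0322·2/12) + 3.72·e^(−0.0322·7/12)
I = 3.7001 + 3.6508 = 7.3509
F = (S − I)·e^(rT) = (420.11 − 7.3509) · e^(0.0322·13/12)
= 412.7591 · e^0.034883 = 412.7591 × 1.035499 = CHF 427.41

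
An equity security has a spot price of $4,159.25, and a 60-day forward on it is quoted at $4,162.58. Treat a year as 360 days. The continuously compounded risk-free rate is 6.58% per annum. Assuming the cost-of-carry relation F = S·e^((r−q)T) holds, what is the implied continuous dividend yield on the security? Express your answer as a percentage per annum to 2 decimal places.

From F = S·e^((r−q)T): (r − q) = ln(F/S)/T
ln(4162.58/4159.25) = ln(1.000801) = 0.000801
(r − q) = 0.000801 / (60/360) = 0.004806
q = r − ln(F/S)/T = 0.0658 − 0.004806 = 0.060994
q = 6.10%

6.10%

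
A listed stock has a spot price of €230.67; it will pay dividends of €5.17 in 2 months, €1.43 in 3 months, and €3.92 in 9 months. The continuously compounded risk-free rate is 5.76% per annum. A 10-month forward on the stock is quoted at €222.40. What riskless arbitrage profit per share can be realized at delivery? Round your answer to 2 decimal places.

PV(dividends) I = 5.17·e^(−0.0576·2/12) + 1.43·e^(−0.0576·3/12) + 3.92·e^(−0.0576·9/12) = 10.2844
Fair forward F* = (S − I)·e^(rT) = (230.67 − 10.2844)·e^0.048000 = 220.3856 × 1.049171 = 231.2222
Market €222.40 < fair 231.2222: forward underpriced → reverse cash-and-carry (short the stock, invest proceeds at r, pay the dividends, go long the forward).
Profit at T = |F_mkt − F*| = |222.40 − 231.2222| = €8.82 per share

€8.82 per share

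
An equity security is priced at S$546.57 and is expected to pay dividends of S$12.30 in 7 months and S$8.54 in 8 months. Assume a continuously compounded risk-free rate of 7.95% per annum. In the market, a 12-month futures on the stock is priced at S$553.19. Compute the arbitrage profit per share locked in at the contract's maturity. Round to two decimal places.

PV(dividends) I = 12.30·e^(−0.0795·7/12) + 8.54·e^(−0.0795·8/12) = 19.8418
Fair futures F* = (S − I)·e^(rT) = (546.57 − 19.8418)·e^0.079500 = 526.7282 × 1.082746 = 570.3129
Market S$553.19 < fair 570.3129: forward underpriced → reverse cash-and-carry (short the stock, invest proceeds at r, pay the dividends, go long the forward).
Profit at T = |F_mkt − F*| = |553.19 − 570.3129| = S$17.12 per share

S$17.12 per share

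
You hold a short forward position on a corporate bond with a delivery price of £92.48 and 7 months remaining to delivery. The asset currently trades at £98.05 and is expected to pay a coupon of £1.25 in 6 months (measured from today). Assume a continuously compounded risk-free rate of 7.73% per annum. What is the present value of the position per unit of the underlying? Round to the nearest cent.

PV(remaining coupons) I = 1.25·e^(−0.0773·6/12) = 1.2026
Current forward F = (S − I)·e^(rT) = (98.05 − 1.2026)·e^(0.0773·7/12) = 96.8474 × 1.046124 = 101.3144
Value (long) = (F − K)·e^(−rT) = (101.3144 − 92.48) × 0.955910 = 8.4449
Short position value = −(long value) = -£8.44

-£8.44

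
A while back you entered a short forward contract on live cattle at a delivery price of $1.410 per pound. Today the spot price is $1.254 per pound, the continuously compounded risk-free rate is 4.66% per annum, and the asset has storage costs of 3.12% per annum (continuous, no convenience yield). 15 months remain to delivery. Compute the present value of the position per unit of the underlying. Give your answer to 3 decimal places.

$0.026 per pound

Current fair forward for the remaining 15 months: F = S·e^((r + u)·T), (r + u) = 0.0466 + 0.0312 = 0.0778
F = 1.254 · e^(0.0778 × 15/12) = 1.254 × 1.102136 = 1.3821
Value of long forward = (F − K)·e^(−rT) = (1.3821 − 1.410) · e^(−0.0466·15/12)
= -0.0279 × 0.943414 = -0.026
Short position value = −(long value) = $0.026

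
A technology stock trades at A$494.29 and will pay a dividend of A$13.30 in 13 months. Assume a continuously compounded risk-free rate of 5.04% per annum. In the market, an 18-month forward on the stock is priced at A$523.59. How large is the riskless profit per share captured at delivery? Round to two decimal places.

PV(dividends) I = 13.30·e^(−0.0504·13/12) = 12.5933
Fair forward F* = (S − I)·e^(rT) = (494.29 − 12.5933)·e^0.075600 = 481.6967 × 1.078531 = 519.5248
Market A$523.59 > fair 519.5248: forward overpriced → cash-and-carry (borrow at r, buy the stock and collect the dividends, short the forward).
Profit at T = |F_mkt − F*| = |523.59 − 519.5248| = A$4.07 per share

A$4.07 per share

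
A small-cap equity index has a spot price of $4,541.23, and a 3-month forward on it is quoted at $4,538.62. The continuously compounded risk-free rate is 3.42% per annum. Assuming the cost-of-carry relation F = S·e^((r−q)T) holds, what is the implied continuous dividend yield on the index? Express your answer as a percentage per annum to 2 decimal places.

3.65%

From F = S·e^((r−q)T): (r − q) = ln(F/S)/T
ln(4538.62/4541.23) = ln(0.999425) = -0.000575
(r − q) = -0.000575 / (3/12) = -0.002300
q = r − ln(F/S)/T = 0.0342 + 0.002300 = 0.036500
q = 3.65%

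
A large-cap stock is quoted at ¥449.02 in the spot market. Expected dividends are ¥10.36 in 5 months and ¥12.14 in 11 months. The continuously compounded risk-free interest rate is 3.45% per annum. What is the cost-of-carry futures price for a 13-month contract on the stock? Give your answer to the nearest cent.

PV(dividends) I = 10.36·e^(−0.0345·5/12) + 12.14·e^(−0.0345·11/12)
I = 10.2121 + 11.7621 = 21.9742
F = (S − I)·e^(rT) = (449.02 − 21.9742) · e^(0.0345·13/12)
= 427.0458 · e^0.037375 = 427.0458 × 1.038082 = ¥443.31

¥443.31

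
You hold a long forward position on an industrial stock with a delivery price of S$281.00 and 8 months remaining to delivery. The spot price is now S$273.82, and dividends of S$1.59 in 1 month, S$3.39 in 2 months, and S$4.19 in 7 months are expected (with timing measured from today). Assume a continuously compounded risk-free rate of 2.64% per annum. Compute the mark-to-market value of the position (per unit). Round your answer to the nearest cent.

-S$11.37

PV(remaining dividends) I = 1.59·e^(−0.0264·1/12) + 3.39·e^(−0.0264·2/12) + 4.19·e^(−0.0264·7/12) = 9.0876
Current forward F = (S − I)·e^(rT) = (273.82 − 9.0876)·e^(0.0264·8/12) = 264.7324 × 1.017756 = 269.4330
Value (long) = (F − K)·e^(−rT) = (269.4330 − 281.00) × 0.982554 = -11.3652
Value = -S$11.37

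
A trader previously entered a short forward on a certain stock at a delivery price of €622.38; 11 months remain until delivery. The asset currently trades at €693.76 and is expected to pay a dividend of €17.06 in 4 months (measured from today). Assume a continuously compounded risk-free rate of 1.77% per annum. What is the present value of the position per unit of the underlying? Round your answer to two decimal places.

PV(remaining dividends) I = 17.06·e^(−0.0177·4/12) = 16.9596
Current forward F = (S − I)·e^(rT) = (693.76 − 16.9596)·e^(0.0177·11/12) = 676.8004 × 1.016357 = 687.8708
Value (long) = (F − K)·e^(−rT) = (687.8708 − 622.38) × 0.983906 = 64.4368
Short position value = −(long value) = -€64.44

-€64.44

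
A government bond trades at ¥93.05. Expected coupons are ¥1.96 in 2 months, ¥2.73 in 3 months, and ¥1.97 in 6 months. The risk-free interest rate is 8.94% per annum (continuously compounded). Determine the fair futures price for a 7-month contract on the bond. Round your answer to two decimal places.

PV(coupons) I = 1.96·e^(−0.0894·2/12) + 2.73·e^(−0.0894·3/12) + 1.97·e^(−0.0894·6/12)
I = 1.9310 + 2.6697 + 1.8839 = 6.4846
F = (S − I)·e^(rT) = (93.05 − 6.4846) · e^(0.0894·7/12)
= 86.5654 · e^0.052150 = 86.5654 × 1.053534 = ¥91.20

¥91.20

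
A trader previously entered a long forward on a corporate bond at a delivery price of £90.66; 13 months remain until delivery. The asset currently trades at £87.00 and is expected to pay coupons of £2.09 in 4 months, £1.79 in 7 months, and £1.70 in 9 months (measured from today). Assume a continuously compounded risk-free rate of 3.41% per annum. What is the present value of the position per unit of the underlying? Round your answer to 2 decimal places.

-£5.85

PV(remaining coupons) I = 2.09·e^(−0.0341·4/12) + 1.79·e^(−0.0341·7/12) + 1.70·e^(−0.0341·9/12) = 5.4782
Current forward F = (S − I)·e^(rT) = (87.00 − 5.4782)·e^(0.0341·13/12) = 81.5218 × 1.037632 = 84.5896
Value (long) = (F − K)·e^(−rT) = (84.5896 − 90.66) × 0.963732 = -5.8502
Value = -£5.85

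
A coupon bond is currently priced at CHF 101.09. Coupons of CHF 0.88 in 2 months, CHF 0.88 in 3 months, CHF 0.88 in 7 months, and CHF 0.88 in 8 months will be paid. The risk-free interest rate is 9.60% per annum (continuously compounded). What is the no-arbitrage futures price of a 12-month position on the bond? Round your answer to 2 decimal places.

PV(coupons) I = 0.88·e^(−0.0960·2/12) + 0.88·e^(−0.0960·3/12) + 0.88·e^(−0.0960·7/12) + 0.88·e^(−0.0960·8/12)
I = 0.8660 + 0.8591 + 0.8321 + 0.8254 = 3.3826
F = (S − I)·e^(rT) = (101.09 − 3.3826) · e^(0.0960·12/12)
= 97.7074 · e^0.096000 = 97.7074 × 1.100759 = CHF 107.55

CHF 107.55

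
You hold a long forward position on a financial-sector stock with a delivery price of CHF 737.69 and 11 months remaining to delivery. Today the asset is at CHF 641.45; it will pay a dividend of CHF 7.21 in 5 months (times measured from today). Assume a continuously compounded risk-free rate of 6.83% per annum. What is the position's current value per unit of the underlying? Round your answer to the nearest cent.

-CHF 58.48

PV(remaining dividends) I = 7.21·e^(−0.0683·5/12) = 7.0077
Current forward F = (S − I)·e^(rT) = (641.45 − 7.0077)·e^(0.0683·11/12) = 634.4423 × 1.064610 = 675.4336
Value (long) = (F − K)·e^(−rT) = (675.4336 − 737.69) × 0.939311 = -58.4781
Value = -CHF 58.48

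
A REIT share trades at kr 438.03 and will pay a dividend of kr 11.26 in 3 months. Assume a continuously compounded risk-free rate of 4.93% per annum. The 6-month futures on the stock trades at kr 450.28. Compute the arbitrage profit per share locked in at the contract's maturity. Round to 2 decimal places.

kr 12.72 per share

PV(dividends) I = 11.26·e^(−0.0493·3/12) = 11.1221
Fair futures F* = (S − I)·e^(rT) = (438.03 − 11.1221)·e^0.024650 = 426.9079 × 1.024956 = 437.5618
Market kr 450.28 > fair 437.5618: forward overpriced → cash-and-carry (borrow at r, buy the stock and collect the dividends, short the forward).
Profit at T = |F_mkt − F*| = |450.28 − 437.5618| = kr 12.72 per share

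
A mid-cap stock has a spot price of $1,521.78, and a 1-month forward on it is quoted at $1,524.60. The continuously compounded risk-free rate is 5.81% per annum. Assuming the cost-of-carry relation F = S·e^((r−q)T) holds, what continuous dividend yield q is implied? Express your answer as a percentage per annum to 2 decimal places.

3.59%

From F = S·e^((r−q)T): (r − q) = ln(F/S)/T
ln(1524.60/1521.78) = ln(1.001853) = 0.001851
(r − q) = 0.001851 / (1/12) = 0.022212
q = r − ln(F/S)/T = 0.0581 − 0.022212 = 0.035888
q = 3.59%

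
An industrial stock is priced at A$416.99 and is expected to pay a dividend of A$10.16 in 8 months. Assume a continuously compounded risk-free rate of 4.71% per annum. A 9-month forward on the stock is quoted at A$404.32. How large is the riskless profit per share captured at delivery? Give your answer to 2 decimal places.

A$17.46 per share

PV(dividends) I = 10.16·e^(−0.0471·8/12) = 9.8459
Fair forward F* = (S − I)·e^(rT) = (416.99 − 9.8459)·e^0.035325 = 407.1441 × 1.035956 = 421.7834
Market A$404.32 < fair 421.7834: forward underpriced → reverse cash-and-carry (short the stock, invest proceeds at r, pay the dividends, go long the forward).
Profit at T = |F_mkt − F*| = |404.32 − 421.7834| = A$17.46 per share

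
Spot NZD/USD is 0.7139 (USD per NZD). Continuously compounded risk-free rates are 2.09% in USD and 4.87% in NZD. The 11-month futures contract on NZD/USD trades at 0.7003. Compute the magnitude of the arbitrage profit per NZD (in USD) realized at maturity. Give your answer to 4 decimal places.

0.0044 per NZD (in USD)

Fair futures: F* = S·e^(carry·T), with carry = (r_USD − r_NZD) = 0.0209 − 0.0487 = -0.0278
F* = 0.7139 · e^(-0.0278 × 11/12) = 0.7139 · e^-0.025483 = 0.7139 × 0.974839 = 0.6959
Market 0.7003 > fair 0.6959: forward overpriced → cash-and-carry (buy spot, short the forward).
At maturity, profit = |F_mkt − F*| = |0.7003 − 0.6959| = 0.0044 per NZD (in USD)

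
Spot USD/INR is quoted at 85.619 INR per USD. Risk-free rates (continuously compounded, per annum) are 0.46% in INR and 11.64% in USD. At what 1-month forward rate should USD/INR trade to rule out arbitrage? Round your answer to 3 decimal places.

84.825

F = S·e^((r_INR − r_USD)T) = 85.619 · e^((0.0046 − 0.1164) × 1/12)
= 85.619 · e^-0.009317 = 85.619 × 0.990726
F = 84.825 INR per USD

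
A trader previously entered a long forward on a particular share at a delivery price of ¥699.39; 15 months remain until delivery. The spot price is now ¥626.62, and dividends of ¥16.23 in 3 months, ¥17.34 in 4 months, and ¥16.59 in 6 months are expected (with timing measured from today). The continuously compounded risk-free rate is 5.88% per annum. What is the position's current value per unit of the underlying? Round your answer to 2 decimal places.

-¥72.31

PV(remaining dividends) I = 16.23·e^(−0.0588·3/12) + 17.34·e^(−0.0588·4/12) + 16.59·e^(−0.0588·6/12) = 49.1060
Current forward F = (S − I)·e^(rT) = (626.62 − 49.1060)·e^(0.0588·15/12) = 577.5140 × 1.076269 = 621.5604
Value (long) = (F − K)·e^(−rT) = (621.5604 − 699.39) × 0.929136 = -72.3143
Value = -¥72.31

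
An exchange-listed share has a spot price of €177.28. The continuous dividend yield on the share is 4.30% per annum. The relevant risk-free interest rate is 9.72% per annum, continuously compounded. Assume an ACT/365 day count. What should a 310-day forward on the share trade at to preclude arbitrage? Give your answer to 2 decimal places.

€185.63

F = S·e^((r − q)T) = 177.28 · e^((0.0972 − 0.0430) × 310/365)
= 177.28 · e^0.046033 = 177.28 × 1.047109
F = €185.63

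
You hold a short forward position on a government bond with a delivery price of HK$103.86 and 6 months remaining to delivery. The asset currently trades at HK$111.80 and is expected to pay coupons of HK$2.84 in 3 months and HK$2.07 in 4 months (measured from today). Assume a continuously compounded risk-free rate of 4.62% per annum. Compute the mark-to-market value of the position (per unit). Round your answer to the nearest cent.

-HK$5.47

PV(remaining coupons) I = 2.84·e^(−0.0462·3/12) + 2.07·e^(−0.0462·4/12) = 4.8458
Current forward F = (S − I)·e^(rT) = (111.80 − 4.8458)·e^(0.0462·6/12) = 106.9542 × 1.023369 = 109.4536
Value (long) = (F − K)·e^(−rT) = (109.4536 − 103.86) × 0.977165 = 5.4659
Short position value = −(long value) = -HK$5.47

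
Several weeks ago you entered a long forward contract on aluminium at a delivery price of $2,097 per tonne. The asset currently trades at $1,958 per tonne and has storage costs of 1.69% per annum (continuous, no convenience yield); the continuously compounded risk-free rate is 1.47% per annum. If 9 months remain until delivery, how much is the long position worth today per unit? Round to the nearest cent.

-$91.03 per tonne

Current fair forward for the remaining 9 months: F = S·e^((r + u)·T), (r + u) = 0.0147 + 0.0169 = 0.0316
F = 1958 · e^(0.0316 × 9/12) = 1958 × 1.02398308 = 2004.9589
Value of long forward = (F − K)·e^(−rT) = (2004.9589 − 2097) · e^(−0.0147·9/12)
= -92.0411 × 0.98903555 = -91.03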